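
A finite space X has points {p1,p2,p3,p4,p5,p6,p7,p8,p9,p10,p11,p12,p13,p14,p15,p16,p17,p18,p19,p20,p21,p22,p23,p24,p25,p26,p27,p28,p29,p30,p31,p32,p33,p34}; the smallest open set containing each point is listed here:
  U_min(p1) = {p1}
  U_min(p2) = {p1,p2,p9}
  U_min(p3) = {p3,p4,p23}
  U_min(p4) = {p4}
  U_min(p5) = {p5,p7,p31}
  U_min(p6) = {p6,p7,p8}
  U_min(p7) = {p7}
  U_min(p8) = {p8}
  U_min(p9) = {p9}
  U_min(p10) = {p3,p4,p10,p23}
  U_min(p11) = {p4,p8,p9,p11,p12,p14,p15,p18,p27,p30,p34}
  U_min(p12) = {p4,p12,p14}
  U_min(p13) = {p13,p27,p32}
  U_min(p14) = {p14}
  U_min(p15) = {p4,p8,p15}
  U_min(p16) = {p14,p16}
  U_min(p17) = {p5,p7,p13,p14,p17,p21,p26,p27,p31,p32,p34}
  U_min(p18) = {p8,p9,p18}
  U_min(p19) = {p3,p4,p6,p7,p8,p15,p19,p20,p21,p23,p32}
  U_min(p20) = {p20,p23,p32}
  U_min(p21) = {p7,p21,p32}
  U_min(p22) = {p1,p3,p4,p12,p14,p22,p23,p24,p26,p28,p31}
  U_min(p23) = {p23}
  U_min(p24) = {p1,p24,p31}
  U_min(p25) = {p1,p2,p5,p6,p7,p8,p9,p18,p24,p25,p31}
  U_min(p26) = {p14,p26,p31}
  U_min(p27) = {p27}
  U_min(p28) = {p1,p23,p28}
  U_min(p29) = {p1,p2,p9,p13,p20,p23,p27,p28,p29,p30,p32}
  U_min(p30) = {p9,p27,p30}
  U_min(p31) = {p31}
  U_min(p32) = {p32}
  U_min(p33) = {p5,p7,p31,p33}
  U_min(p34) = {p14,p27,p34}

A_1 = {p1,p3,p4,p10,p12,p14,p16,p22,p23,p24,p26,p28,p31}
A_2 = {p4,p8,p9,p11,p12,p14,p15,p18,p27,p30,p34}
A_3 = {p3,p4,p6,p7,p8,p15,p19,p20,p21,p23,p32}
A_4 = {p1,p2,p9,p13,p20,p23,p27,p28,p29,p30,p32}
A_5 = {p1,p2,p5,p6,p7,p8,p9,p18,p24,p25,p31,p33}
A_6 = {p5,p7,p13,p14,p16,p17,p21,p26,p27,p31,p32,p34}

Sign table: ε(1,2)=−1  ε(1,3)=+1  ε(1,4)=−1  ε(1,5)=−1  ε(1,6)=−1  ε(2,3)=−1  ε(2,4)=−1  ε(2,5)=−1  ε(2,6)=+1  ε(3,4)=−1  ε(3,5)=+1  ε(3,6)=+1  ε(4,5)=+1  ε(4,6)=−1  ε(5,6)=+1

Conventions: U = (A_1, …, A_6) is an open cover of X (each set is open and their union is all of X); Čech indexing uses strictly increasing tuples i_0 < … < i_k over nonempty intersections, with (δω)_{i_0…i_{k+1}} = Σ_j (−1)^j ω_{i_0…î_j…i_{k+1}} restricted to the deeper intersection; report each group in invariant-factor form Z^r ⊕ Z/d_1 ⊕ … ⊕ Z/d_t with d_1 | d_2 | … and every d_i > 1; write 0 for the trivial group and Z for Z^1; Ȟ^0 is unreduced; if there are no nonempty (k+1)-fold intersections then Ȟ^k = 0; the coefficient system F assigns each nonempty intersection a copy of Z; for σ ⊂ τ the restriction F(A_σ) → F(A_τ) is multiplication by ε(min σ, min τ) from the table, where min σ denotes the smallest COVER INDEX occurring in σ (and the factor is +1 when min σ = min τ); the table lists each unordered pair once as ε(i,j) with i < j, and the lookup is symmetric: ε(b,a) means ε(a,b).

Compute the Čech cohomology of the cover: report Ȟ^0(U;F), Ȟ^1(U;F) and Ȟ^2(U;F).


Ȟ^0 ≅ 0; Ȟ^1 ≅ Z/2; Ȟ^2 ≅ Z

nerve of the cover:
  A12={p4,p12,p14} A13={p3,p4,p23} A14={p1,p23,p28} A15={p1,p24,p31} A16={p14,p16,p26,p31} A23={p4,p8,p15} A24={p9,p27,p30} A25={p8,p9,p18} A26={p14,p27,p34} A34={p20,p23,p32} A35={p6,p7,p8} A36={p7,p21,p32} A45={p1,p2,p9} A46={p13,p27,p32} A56={p5,p7,p31}
  A123={p4} A126={p14} A134={p23} A145={p1} A156={p31} A235={p8} A245={p9} A246={p27} A346={p32} A356={p7}
C dims 6,15,10; δ0: rk 6, SNF 1^5·2; δ1: rk 9, SNF 1^9
Ȟ^0 = (6 − 6) − 0 = 0, so Ȟ^0 ≅ 0
Ȟ^1 = (15 − 9) − 6 = 0 plus torsion [2], so Ȟ^1 ≅ Z/2
Ȟ^2 = (10 − 0) − 9 = 1, so Ȟ^2 ≅ Z


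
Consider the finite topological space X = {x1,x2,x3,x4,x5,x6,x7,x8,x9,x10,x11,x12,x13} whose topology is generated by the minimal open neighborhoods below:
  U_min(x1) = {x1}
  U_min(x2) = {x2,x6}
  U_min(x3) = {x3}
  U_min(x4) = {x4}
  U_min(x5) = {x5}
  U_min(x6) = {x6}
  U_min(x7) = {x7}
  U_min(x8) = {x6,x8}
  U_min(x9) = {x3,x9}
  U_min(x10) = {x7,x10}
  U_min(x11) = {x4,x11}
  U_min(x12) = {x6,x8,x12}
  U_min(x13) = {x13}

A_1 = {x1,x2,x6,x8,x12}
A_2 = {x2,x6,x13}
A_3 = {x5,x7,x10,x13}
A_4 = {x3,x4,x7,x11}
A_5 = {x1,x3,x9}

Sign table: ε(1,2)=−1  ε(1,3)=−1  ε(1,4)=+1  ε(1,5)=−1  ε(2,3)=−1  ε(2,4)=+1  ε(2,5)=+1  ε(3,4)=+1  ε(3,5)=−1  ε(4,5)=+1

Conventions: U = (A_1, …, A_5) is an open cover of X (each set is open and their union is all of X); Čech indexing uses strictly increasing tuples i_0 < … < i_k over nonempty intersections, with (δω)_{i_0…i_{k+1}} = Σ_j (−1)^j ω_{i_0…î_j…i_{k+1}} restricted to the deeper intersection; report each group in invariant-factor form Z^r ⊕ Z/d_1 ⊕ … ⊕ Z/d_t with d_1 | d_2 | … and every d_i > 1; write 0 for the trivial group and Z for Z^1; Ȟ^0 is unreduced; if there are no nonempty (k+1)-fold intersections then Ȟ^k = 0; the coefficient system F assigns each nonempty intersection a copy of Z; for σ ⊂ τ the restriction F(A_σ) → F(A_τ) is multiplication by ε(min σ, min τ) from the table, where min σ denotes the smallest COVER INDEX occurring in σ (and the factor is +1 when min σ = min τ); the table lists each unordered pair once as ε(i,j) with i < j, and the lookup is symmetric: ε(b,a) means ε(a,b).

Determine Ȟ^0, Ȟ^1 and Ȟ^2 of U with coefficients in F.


intersection data:
  A12={x2,x6} A15={x1} A23={x13} A34={x7} A45={x3}
C dims 5,5; δ0: rk 5, SNF 1^4·2
Ȟ^0 = (5 − 5) − 0 = 0, so Ȟ^0 ≅ 0
Ȟ^1 = (5 − 0) − 5 = 0 plus torsion [2], so Ȟ^1 ≅ Z/2
Ȟ^2 = (0 − 0) − 0 = 0, so Ȟ^2 ≅ 0

Ȟ^0(U;F) ≅ 0; Ȟ^1(U;F) ≅ Z/2; Ȟ^2(U;F) ≅ 0


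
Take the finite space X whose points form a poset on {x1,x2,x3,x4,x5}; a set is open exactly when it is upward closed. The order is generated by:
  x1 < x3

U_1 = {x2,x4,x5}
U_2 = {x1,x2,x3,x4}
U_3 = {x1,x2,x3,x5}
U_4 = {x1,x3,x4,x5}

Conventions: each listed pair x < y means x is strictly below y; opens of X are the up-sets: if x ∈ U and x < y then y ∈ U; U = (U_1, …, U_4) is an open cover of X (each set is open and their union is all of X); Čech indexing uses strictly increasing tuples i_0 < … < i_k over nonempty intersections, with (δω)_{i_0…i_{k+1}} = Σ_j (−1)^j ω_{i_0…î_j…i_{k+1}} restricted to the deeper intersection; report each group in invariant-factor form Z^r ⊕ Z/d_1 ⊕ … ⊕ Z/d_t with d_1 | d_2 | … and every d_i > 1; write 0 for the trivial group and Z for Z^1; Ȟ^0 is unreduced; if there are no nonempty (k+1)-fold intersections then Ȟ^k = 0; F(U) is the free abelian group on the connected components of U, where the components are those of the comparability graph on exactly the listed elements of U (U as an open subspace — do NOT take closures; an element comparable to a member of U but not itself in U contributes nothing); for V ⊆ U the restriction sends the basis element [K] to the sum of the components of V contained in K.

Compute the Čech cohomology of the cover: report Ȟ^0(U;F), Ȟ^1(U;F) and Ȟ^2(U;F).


Ȟ^0 ≅ Z^4, Ȟ^1 ≅ 0, Ȟ^2 ≅ 0

intersection data:
  U12={x2,x4} U13={x2,x5} U14={x4,x5} U23={x1,x2,x3} U24={x1,x3,x4} U34={x1,x3,x5}
  U123={x2} U124={x4} U134={x5} U234={x1,x3}
components per intersection:
  U1: {x2} {x4} {x5}
  U2: {x1,x3} {x2} {x4}
  U3: {x1,x3} {x2} {x5}
  U4: {x1,x3} {x4} {x5}
  U12: {x2} {x4}
  U13: {x2} {x5}
  U14: {x4} {x5}
  U23: {x1,x3} {x2}
  U24: {x1,x3} {x4}
  U34: {x1,x3} {x5}
  U123: {x2}
  U124: {x4}
  U134: {x5}
  U234: {x1,x3}
C dims 12,12,4; δ0: rk 8, SNF 1^8; δ1: rk 4, SNF 1^4
Ȟ^0 = (12 − 8) − 0 = 4, so Ȟ^0 ≅ Z^4
Ȟ^1 = (12 − 4) − 8 = 0, so Ȟ^1 ≅ 0
Ȟ^2 = (4 − 0) − 4 = 0, so Ȟ^2 ≅ 0


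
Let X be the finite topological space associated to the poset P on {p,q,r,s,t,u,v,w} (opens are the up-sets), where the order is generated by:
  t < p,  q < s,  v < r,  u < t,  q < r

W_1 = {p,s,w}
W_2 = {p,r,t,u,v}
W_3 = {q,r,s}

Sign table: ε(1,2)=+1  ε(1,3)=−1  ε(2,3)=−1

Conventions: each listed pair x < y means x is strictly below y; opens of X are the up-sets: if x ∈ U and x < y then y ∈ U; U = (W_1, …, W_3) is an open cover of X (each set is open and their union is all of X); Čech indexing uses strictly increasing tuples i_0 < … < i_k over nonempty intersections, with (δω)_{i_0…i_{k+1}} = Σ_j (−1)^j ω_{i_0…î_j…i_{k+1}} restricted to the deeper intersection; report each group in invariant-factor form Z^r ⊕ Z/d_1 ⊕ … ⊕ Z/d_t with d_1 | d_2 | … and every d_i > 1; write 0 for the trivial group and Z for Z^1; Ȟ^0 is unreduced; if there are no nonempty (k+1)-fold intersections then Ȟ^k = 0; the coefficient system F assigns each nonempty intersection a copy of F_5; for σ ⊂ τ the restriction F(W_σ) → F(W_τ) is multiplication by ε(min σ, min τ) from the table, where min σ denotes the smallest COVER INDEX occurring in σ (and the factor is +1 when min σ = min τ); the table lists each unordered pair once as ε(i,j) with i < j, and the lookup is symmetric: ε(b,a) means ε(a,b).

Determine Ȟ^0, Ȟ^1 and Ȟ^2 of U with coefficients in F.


nonempty intersections:
  W12={p} W13={s} W23={r}
C dims 3,3; δ0: rk_F5 2
Ȟ^0: (3−2)−0=1 ⇒ Z/5
Ȟ^1: (3−0)−2=1 ⇒ Z/5
Ȟ^2: (0−0)−0=0 ⇒ 0

Ȟ^0 ≅ Z/5,  Ȟ^1 ≅ Z/5,  Ȟ^2 ≅ 0


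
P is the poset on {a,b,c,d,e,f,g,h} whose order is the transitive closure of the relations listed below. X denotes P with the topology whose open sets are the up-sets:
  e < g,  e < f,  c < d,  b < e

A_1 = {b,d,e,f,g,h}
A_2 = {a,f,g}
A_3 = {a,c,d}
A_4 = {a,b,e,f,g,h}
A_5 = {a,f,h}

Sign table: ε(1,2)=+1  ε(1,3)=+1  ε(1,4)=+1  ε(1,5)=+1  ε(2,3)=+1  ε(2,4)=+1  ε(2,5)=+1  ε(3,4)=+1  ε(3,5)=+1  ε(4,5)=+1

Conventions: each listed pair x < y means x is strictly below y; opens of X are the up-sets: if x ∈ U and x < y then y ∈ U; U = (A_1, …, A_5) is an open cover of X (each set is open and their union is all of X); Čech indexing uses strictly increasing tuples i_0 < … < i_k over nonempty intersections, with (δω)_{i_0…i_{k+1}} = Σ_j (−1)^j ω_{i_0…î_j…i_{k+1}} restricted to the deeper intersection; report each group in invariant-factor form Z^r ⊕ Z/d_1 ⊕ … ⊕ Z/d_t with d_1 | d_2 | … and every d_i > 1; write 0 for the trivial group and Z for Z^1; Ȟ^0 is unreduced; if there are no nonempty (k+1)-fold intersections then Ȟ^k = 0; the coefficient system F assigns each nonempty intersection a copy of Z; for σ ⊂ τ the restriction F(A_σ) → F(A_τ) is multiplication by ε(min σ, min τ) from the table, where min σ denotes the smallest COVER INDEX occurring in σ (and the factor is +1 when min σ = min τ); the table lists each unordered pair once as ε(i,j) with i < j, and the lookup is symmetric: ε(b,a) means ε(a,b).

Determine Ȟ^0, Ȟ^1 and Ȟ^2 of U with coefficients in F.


nerve of the cover:
  A12={f,g} A13={d} A14={b,e,f,g,h} A15={f,h} A23={a} A24={a,f,g} A25={a,f} A34={a} A35={a} A45={a,f,h}
  A124={f,g} A125={f} A145={f,h} A234={a} A235={a} A245={a,f} A345={a}
  A1245={f} A2345={a}
C dims 5,10,7,2; δ0: rk 4, SNF 1^4; δ1: rk 5, SNF 1^5; δ2: rk 2, SNF 1^2
Ȟ^0 = (5 − 4) − 0 = 1, so Ȟ^0 ≅ Z
Ȟ^1 = (10 − 5) − 4 = 1, so Ȟ^1 ≅ Z
Ȟ^2 = (7 − 2) − 5 = 0, so Ȟ^2 ≅ 0

Ȟ^0 = Z, Ȟ^1 = Z and Ȟ^2 = 0


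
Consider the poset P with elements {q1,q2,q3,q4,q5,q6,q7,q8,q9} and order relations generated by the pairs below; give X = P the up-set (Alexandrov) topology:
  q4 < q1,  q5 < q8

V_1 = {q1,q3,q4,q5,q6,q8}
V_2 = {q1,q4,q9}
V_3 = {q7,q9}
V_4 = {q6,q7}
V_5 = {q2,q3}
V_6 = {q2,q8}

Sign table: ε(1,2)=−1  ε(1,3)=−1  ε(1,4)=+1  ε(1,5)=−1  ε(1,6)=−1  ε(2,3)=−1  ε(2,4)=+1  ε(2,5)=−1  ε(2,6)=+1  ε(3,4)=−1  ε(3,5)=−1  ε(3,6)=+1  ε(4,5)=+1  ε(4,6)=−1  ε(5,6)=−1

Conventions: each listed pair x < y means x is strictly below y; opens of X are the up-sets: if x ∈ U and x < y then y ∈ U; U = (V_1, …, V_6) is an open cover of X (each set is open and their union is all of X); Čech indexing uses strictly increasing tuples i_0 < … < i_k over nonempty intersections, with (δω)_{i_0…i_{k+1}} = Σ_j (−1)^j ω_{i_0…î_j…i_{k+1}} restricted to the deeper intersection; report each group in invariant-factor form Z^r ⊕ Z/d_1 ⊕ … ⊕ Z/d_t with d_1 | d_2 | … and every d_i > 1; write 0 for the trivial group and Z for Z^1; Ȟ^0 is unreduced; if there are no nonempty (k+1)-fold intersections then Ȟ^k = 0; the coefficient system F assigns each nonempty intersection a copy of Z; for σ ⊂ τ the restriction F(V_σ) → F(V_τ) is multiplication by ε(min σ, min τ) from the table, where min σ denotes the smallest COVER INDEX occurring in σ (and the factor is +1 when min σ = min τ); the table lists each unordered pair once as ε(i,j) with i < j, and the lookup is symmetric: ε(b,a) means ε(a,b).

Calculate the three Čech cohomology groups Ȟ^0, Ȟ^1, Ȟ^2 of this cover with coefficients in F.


Ȟ^0 = 0, Ȟ^1 = Z ⊕ Z/2 and Ȟ^2 = 0

intersection data:
  V12={q1,q4} V14={q6} V15={q3} V16={q8} V23={q9} V34={q7} V56={q2}
C dims 6,7; δ0: rk 6, SNF 1^5·2
Ȟ^0 = (6 − 6) − 0 = 0, so Ȟ^0 ≅ 0
Ȟ^1 = (7 − 0) − 6 = 1 plus torsion [2], so Ȟ^1 ≅ Z ⊕ Z/2
Ȟ^2 = (0 − 0) − 0 = 0, so Ȟ^2 ≅ 0


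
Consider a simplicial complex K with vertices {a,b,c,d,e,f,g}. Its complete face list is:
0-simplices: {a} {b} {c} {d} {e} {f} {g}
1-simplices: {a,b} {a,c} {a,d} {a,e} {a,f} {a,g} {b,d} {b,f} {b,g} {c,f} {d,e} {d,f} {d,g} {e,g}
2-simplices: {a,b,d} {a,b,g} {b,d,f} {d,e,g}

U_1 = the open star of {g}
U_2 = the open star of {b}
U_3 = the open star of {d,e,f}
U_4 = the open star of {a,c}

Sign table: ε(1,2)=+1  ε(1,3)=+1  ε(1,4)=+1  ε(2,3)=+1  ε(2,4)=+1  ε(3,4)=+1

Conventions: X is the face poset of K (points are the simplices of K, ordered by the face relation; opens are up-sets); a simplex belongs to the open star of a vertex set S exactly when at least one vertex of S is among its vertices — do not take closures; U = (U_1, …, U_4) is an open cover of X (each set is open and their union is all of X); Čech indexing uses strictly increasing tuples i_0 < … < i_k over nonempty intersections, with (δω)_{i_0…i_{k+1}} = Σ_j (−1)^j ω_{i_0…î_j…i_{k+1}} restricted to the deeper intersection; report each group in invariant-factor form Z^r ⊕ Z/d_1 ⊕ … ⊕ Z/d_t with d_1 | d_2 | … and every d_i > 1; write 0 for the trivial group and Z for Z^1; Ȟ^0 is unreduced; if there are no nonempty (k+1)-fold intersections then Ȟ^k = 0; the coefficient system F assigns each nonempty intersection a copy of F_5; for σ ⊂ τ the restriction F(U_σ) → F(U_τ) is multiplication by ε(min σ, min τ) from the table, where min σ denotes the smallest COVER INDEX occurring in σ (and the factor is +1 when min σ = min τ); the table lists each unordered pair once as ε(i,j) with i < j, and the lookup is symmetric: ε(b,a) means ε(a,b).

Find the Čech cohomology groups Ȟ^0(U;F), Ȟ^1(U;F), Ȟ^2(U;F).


nonempty overlaps:
  U1={{g},{a,g},{b,g},{d,g},{e,g},{a,b,g},{d,e,g}} U2={{b},{a,b},{b,d},{b,f},{b,g},{a,b,d},{a,b,g},{b,d,f}} U3={{d},{e},{f},{a,d},{a,e},{a,f},{b,d},{b,f},{c,f},{d,e},{d,f},{d,g},{e,g},{a,b,d},{b,d,f},{d,e,g}} U4={{a},{c},{a,b},{a,c},{a,d},{a,e},{a,f},{a,g},{c,f},{a,b,d},{a,b,g}}
  U12={{b,g},{a,b,g}} U13={{d,g},{e,g},{d,e,g}} U14={{a,g},{a,b,g}} U23={{b,d},{b,f},{a,b,d},{b,d,f}} U24={{a,b},{a,b,d},{a,b,g}} U34={{a,d},{a,e},{a,f},{c,f},{a,b,d}}
  U124={{a,b,g}} U234={{a,b,d}}
C dims 4,6,2; δ0: rk_F5 3; δ1: rk_F5 2
degree 0: 4−3−0 = 1 → Ȟ^0 ≅ Z/5
degree 1: 6−2−3 = 1 → Ȟ^1 ≅ Z/5
degree 2: 2−0−2 = 0 → Ȟ^2 ≅ 0

Ȟ^0(U;F) ≅ Z/5,  Ȟ^1(U;F) ≅ Z/5,  Ȟ^2(U;F) ≅ 0


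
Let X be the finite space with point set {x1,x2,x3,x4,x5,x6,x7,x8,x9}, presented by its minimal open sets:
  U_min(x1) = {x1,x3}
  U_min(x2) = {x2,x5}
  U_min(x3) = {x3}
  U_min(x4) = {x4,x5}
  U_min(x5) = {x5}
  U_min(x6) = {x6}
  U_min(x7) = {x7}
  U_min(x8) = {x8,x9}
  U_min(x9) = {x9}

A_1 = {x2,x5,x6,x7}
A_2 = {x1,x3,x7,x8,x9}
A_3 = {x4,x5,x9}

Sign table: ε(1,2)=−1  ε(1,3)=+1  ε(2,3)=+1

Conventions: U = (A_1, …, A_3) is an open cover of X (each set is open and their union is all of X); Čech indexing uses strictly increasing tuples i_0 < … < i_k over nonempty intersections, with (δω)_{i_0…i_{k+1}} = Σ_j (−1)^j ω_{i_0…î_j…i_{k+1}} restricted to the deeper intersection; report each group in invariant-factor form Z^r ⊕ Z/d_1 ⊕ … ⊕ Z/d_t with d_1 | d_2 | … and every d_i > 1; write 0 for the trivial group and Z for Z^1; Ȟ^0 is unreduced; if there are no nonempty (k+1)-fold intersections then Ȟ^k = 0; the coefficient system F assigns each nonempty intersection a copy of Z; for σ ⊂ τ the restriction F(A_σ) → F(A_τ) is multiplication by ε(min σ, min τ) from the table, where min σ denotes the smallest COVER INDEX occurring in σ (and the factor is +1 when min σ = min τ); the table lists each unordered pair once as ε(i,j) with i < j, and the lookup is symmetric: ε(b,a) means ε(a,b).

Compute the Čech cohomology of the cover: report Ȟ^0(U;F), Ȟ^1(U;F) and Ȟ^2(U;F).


cover nerve:
  A12={x7} A13={x5} A23={x9}
C dims 3,3; δ0: rk 3, SNF 1^2·2
Ȟ^0: (3−3)−0=0 ⇒ 0
Ȟ^1: (3−0)−3=0 plus torsion [2] ⇒ Z/2
Ȟ^2: (0−0)−0=0 ⇒ 0

Ȟ^0 ≅ 0, Ȟ^1 ≅ Z/2, Ȟ^2 ≅ 0


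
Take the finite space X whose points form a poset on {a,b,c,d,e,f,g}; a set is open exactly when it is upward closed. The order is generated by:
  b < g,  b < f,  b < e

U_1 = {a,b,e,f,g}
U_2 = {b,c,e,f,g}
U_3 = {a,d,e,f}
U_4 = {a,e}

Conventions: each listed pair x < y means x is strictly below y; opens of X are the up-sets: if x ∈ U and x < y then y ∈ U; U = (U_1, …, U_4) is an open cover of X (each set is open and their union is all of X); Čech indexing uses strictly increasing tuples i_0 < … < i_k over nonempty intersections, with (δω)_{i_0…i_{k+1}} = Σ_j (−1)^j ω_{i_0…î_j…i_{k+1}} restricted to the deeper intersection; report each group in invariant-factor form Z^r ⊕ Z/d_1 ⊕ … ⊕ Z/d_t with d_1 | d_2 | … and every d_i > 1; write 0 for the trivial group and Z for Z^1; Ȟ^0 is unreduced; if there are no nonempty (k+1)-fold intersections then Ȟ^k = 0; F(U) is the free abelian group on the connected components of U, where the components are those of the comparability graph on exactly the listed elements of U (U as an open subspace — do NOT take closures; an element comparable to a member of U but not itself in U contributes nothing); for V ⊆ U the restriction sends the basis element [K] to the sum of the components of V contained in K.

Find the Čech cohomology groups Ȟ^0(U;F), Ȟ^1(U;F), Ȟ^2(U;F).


Ȟ^0 = Z^4; Ȟ^1 = 0; Ȟ^2 = 0

nonempty overlaps:
  U12={b,e,f,g} U13={a,e,f} U14={a,e} U23={e,f} U24={e} U34={a,e}
  U123={e,f} U124={e} U134={a,e} U234={e}
  U1234={e}
components per intersection:
  U1: {a} {b,e,f,g}
  U2: {b,e,f,g} {c}
  U3: {a} {d} {e} {f}
  U4: {a} {e}
  U12: {b,e,f,g}
  U13: {a} {e} {f}
  U14: {a} {e}
  U23: {e} {f}
  U24: {e}
  U34: {a} {e}
  U123: {e} {f}
  U124: {e}
  U134: {a} {e}
  U234: {e}
  U1234: {e}
C dims 10,11,6,1; δ0: rk 6, SNF 1^6; δ1: rk 5, SNF 1^5; δ2: rk 1, SNF 1^1
degree 0: 10−6−0 = 4 → Ȟ^0 ≅ Z^4
degree 1: 11−5−6 = 0 → Ȟ^1 ≅ 0
degree 2: 6−1−5 = 0 → Ȟ^2 ≅ 0


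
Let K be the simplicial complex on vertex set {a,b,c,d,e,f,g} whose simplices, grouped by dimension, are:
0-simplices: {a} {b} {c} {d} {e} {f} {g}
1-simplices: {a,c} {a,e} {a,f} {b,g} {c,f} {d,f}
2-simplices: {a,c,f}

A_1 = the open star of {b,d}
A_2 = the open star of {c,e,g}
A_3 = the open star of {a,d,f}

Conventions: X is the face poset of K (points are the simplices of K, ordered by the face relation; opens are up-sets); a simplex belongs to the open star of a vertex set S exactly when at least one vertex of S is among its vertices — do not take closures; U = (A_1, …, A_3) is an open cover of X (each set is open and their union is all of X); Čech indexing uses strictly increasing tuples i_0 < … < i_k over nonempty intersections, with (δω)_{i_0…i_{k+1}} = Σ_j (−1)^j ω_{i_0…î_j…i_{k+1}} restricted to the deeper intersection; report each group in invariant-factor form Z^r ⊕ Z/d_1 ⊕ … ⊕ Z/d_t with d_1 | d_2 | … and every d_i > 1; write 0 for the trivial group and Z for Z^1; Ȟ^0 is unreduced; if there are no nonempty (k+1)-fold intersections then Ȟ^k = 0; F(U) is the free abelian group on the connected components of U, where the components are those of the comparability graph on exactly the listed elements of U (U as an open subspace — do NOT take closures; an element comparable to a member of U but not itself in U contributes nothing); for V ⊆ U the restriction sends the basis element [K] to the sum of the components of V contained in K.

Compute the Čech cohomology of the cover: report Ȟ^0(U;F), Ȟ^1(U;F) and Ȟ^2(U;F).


Ȟ^0(U;F) ≅ Z^2, Ȟ^1(U;F) ≅ 0 and Ȟ^2(U;F) ≅ 0

intersection data:
  A1={{b},{d},{b,g},{d,f}} A2={{c},{e},{g},{a,c},{a,e},{b,g},{c,f},{a,c,f}} A3={{a},{d},{f},{a,c},{a,e},{a,f},{c,f},{d,f},{a,c,f}}
  A12={{b,g}} A13={{d},{d,f}} A23={{a,c},{a,e},{c,f},{a,c,f}}
components per intersection:
  A1: {{b},{b,g}} {{d},{d,f}}
  A2: {{c},{a,c},{c,f},{a,c,f}} {{e},{a,e}} {{g},{b,g}}
  A3: {{a},{d},{f},{a,c},{a,e},{a,f},{c,f},{d,f},{a,c,f}}
  A12: {{b,g}}
  A13: {{d},{d,f}}
  A23: {{a,c},{c,f},{a,c,f}} {{a,e}}
C dims 6,4; δ0: rk 4, SNF 1^4
Ȟ^0 = (6 − 4) − 0 = 2, so Ȟ^0 ≅ Z^2
Ȟ^1 = (4 − 0) − 4 = 0, so Ȟ^1 ≅ 0
Ȟ^2 = (0 − 0) − 0 = 0, so Ȟ^2 ≅ 0


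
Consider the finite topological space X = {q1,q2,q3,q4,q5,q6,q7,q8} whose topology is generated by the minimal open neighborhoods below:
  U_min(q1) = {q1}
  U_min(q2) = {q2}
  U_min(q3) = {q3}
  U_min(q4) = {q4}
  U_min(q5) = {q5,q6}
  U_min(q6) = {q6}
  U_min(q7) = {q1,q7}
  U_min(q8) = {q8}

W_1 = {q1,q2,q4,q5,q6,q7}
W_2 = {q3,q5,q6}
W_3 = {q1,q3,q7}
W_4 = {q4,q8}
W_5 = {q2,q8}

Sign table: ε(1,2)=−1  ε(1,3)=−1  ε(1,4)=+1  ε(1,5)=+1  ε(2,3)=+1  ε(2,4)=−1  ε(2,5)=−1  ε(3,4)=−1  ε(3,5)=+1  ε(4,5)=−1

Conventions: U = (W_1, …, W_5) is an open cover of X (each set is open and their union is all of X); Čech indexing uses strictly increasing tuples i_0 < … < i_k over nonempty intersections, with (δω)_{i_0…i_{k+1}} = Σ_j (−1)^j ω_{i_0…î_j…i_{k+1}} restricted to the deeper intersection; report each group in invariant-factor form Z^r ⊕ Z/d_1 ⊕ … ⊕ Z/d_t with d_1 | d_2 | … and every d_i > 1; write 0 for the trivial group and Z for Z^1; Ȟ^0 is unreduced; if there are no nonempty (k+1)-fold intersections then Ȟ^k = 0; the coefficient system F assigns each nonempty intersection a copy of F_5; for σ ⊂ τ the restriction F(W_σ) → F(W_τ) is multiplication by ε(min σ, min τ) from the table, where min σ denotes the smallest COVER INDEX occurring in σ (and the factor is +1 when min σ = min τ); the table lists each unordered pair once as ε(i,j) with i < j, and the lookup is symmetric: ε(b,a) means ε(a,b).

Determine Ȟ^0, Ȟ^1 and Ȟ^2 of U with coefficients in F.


Ȟ^0(U;F) ≅ 0, Ȟ^1(U;F) ≅ Z/5 and Ȟ^2(U;F) ≅ 0

nerve of the cover:
  W12={q5,q6} W13={q1,q7} W14={q4} W15={q2} W23={q3} W45={q8}
C dims 5,6; δ0: rk_F5 5
Ȟ^0 = (5 − 5) − 0 = 0, so Ȟ^0 ≅ 0
Ȟ^1 = (6 − 0) − 5 = 1, so Ȟ^1 ≅ Z/5
Ȟ^2 = (0 − 0) − 0 = 0, so Ȟ^2 ≅ 0


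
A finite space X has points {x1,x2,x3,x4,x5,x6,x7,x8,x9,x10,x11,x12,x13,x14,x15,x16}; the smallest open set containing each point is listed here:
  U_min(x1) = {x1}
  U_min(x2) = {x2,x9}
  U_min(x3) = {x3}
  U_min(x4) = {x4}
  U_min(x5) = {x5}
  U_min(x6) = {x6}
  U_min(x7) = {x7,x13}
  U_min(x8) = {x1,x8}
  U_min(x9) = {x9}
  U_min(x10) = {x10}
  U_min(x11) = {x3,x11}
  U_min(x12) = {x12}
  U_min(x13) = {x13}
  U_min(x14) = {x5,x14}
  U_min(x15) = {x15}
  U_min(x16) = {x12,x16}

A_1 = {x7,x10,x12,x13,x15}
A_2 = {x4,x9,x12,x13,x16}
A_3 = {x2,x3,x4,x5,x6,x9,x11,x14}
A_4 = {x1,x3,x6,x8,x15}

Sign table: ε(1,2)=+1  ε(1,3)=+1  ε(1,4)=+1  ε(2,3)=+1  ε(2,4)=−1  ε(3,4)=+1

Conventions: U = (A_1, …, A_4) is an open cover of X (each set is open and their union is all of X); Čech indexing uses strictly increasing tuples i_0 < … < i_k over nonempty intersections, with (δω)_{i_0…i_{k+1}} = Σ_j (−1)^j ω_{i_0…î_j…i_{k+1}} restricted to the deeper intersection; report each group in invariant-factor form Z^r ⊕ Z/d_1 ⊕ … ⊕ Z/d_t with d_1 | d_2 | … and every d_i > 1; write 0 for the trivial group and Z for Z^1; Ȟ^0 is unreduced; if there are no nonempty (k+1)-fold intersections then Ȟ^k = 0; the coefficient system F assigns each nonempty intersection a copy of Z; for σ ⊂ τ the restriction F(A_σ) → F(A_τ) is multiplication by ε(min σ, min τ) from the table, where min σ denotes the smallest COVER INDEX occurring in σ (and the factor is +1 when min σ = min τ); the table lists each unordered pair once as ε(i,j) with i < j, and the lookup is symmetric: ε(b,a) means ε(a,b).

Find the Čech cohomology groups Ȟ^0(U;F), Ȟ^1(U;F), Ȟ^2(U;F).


Ȟ^0 = Z, Ȟ^1 = Z, Ȟ^2 = 0

nerve of the cover:
  A12={x12,x13} A14={x15} A23={x4,x9} A34={x3,x6}
C dims 4,4; δ0: rk 3, SNF 1^3
Ȟ^0 = (4 − 3) − 0 = 1, so Ȟ^0 ≅ Z
Ȟ^1 = (4 − 0) − 3 = 1, so Ȟ^1 ≅ Z
Ȟ^2 = (0 − 0) − 0 = 0, so Ȟ^2 ≅ 0


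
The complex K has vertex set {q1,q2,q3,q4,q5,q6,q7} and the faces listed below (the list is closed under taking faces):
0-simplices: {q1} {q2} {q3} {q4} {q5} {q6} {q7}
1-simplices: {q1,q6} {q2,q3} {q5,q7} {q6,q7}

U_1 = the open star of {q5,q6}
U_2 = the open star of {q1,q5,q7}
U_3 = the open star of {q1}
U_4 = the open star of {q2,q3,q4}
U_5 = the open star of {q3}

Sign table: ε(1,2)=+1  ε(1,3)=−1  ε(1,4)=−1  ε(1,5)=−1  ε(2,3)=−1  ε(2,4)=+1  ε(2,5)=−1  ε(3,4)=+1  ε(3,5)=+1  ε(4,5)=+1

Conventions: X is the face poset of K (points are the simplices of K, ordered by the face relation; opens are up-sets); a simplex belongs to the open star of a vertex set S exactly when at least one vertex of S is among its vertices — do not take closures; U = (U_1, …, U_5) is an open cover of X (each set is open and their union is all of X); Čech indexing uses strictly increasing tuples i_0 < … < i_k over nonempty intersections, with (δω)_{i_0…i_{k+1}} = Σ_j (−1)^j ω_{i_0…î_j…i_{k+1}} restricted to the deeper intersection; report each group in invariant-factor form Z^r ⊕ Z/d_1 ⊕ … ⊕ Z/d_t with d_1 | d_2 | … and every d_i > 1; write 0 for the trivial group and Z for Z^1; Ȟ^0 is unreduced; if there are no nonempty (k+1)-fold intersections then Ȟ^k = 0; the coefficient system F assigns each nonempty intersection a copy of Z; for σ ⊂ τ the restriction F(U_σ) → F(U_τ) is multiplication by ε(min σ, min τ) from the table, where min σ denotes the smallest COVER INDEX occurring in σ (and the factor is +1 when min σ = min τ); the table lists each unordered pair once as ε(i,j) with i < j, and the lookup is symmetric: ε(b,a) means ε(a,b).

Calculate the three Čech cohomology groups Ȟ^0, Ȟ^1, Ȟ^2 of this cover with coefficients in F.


Ȟ^0 ≅ Z^2; Ȟ^1 ≅ 0; Ȟ^2 ≅ 0

nonempty overlaps:
  U1={{q5},{q6},{q1,q6},{q5,q7},{q6,q7}} U2={{q1},{q5},{q7},{q1,q6},{q5,q7},{q6,q7}} U3={{q1},{q1,q6}} U4={{q2},{q3},{q4},{q2,q3}} U5={{q3},{q2,q3}}
  U12={{q5},{q1,q6},{q5,q7},{q6,q7}} U13={{q1,q6}} U23={{q1},{q1,q6}} U45={{q3},{q2,q3}}
  U123={{q1,q6}}
C dims 5,4,1; δ0: rk 3, SNF 1^3; δ1: rk 1, SNF 1^1
degree 0: 5−3−0 = 2 → Ȟ^0 ≅ Z^2
degree 1: 4−1−3 = 0 → Ȟ^1 ≅ 0
degree 2: 1−0−1 = 0 → Ȟ^2 ≅ 0


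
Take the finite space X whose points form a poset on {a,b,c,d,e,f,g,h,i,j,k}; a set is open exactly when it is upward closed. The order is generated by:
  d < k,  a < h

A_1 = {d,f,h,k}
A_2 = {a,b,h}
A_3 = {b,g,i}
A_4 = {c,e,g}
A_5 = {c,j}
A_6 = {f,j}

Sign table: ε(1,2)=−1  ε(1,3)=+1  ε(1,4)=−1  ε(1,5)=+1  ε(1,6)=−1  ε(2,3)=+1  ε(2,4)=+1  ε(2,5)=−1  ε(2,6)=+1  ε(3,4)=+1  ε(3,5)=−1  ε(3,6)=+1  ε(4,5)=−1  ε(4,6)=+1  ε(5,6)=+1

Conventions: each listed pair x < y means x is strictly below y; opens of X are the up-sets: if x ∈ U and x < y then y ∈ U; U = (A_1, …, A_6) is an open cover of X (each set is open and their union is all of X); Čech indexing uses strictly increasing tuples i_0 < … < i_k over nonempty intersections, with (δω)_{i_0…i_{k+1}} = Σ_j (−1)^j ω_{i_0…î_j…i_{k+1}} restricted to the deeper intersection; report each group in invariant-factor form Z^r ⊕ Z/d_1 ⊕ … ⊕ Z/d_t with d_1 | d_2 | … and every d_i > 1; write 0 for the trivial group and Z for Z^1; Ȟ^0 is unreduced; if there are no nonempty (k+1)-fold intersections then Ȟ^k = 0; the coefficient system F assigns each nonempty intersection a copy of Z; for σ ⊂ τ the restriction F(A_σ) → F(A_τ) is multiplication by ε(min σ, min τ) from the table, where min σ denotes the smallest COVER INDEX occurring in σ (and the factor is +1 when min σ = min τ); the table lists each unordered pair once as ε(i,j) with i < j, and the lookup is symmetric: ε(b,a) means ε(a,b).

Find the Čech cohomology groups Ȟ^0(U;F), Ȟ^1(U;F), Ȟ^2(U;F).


Ȟ^0 ≅ 0, Ȟ^1 ≅ Z/2 and Ȟ^2 ≅ 0

nerve simplices:
  A12={h} A16={f} A23={b} A34={g} A45={c} A56={j}
C dims 6,6; δ0: rk 6, SNF 1^5·2
degree 0: 6−6−0 = 0 → Ȟ^0 ≅ 0
degree 1: 6−0−6 = 0 plus torsion [2] → Ȟ^1 ≅ Z/2
degree 2: 0−0−0 = 0 → Ȟ^2 ≅ 0


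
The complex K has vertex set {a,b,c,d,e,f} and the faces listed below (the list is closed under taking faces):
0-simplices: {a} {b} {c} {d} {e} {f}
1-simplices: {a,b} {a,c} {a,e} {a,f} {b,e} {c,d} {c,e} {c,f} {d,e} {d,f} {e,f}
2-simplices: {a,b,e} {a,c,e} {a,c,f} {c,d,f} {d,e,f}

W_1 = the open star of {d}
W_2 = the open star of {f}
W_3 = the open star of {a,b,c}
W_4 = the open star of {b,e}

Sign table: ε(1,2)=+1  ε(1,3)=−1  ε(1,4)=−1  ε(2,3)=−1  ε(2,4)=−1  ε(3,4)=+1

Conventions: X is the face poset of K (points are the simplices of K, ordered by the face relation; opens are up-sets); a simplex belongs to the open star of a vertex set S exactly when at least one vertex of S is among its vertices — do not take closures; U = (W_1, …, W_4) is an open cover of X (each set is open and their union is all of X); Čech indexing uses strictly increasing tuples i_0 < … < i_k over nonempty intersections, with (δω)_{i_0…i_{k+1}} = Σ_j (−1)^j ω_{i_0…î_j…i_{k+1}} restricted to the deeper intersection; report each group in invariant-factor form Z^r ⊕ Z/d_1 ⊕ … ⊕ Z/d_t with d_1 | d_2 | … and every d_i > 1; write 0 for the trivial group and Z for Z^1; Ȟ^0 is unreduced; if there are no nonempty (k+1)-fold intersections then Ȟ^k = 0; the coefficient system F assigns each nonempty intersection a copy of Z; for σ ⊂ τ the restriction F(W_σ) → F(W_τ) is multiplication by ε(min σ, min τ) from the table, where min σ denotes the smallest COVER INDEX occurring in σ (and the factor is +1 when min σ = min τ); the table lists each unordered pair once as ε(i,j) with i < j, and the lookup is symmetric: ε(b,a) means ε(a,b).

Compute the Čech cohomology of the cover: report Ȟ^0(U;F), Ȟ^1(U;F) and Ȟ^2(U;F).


nerve simplices:
  W1={{d},{c,d},{d,e},{d,f},{c,d,f},{d,e,f}} W2={{f},{a,f},{c,f},{d,f},{e,f},{a,c,f},{c,d,f},{d,e,f}} W3={{a},{b},{c},{a,b},{a,c},{a,e},{a,f},{b,e},{c,d},{c,e},{c,f},{a,b,e},{a,c,e},{a,c,f},{c,d,f}} W4={{b},{e},{a,b},{a,e},{b,e},{c,e},{d,e},{e,f},{a,b,e},{a,c,e},{d,e,f}}
  W12={{d,f},{c,d,f},{d,e,f}} W13={{c,d},{c,d,f}} W14={{d,e},{d,e,f}} W23={{a,f},{c,f},{a,c,f},{c,d,f}} W24={{e,f},{d,e,f}} W34={{b},{a,b},{a,e},{b,e},{c,e},{a,b,e},{a,c,e}}
  W123={{c,d,f}} W124={{d,e,f}}
C dims 4,6,2; δ0: rk 3, SNF 1^3; δ1: rk 2, SNF 1^2
degree 0: 4−3−0 = 1 → Ȟ^0 ≅ Z
degree 1: 6−2−3 = 1 → Ȟ^1 ≅ Z
degree 2: 2−0−2 = 0 → Ȟ^2 ≅ 0

Ȟ^0 = Z, Ȟ^1 = Z and Ȟ^2 = 0


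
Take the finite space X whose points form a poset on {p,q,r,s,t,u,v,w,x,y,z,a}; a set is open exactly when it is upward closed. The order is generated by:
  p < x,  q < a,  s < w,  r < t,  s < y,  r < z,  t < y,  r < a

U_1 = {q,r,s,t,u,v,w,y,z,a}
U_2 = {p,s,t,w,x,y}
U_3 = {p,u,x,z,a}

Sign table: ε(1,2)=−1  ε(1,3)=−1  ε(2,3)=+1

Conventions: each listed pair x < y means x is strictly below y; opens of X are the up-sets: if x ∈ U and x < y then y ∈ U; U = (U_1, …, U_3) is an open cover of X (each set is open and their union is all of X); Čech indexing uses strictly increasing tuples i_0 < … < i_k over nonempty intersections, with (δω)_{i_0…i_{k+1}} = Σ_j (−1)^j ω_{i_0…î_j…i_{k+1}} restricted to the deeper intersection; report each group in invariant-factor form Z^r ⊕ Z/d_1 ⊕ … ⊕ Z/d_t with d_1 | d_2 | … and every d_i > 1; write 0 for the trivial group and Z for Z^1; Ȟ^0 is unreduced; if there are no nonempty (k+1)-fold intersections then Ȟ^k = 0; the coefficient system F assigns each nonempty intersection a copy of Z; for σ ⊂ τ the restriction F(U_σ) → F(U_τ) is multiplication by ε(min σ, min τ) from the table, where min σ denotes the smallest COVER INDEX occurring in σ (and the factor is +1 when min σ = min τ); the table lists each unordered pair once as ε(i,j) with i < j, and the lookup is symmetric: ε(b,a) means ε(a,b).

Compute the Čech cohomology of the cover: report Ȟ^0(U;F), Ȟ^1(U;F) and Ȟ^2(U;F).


Ȟ^0 ≅ Z; Ȟ^1 ≅ Z; Ȟ^2 ≅ 0

nerve simplices:
  U12={s,t,w,y} U13={u,z,a} U23={p,x}
C dims 3,3; δ0: rk 2, SNF 1^2
degree 0: 3−2−0 = 1 → Ȟ^0 ≅ Z
degree 1: 3−0−2 = 1 → Ȟ^1 ≅ Z
degree 2: 0−0−0 = 0 → Ȟ^2 ≅ 0


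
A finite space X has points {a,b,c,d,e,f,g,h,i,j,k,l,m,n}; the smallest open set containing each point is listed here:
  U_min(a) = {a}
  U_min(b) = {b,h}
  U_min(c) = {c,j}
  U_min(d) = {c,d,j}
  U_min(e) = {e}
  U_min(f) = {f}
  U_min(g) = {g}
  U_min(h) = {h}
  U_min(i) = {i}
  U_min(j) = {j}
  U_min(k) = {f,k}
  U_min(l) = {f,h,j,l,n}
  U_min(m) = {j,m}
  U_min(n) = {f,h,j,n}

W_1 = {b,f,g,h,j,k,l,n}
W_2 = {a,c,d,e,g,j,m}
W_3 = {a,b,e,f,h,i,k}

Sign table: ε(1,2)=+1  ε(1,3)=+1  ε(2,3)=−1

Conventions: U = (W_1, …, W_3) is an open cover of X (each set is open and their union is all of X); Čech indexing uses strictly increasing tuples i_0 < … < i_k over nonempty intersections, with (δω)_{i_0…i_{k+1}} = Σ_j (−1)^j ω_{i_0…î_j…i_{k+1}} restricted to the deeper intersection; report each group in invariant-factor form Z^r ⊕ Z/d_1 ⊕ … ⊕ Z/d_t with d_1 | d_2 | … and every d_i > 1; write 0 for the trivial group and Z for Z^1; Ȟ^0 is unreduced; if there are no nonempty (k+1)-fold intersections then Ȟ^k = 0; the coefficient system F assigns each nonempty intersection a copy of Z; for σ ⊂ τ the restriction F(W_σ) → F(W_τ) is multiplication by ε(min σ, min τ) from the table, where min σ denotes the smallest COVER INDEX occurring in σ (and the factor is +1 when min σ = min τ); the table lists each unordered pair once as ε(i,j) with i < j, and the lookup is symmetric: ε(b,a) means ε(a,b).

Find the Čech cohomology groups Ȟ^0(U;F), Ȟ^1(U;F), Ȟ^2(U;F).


cover nerve:
  W12={g,j} W13={b,f,h,k} W23={a,e}
C dims 3,3; δ0: rk 3, SNF 1^2·2
Ȟ^0: (3−3)−0=0 ⇒ 0
Ȟ^1: (3−0)−3=0 plus torsion [2] ⇒ Z/2
Ȟ^2: (0−0)−0=0 ⇒ 0

Ȟ^0 ≅ 0,  Ȟ^1 ≅ Z/2,  Ȟ^2 ≅ 0


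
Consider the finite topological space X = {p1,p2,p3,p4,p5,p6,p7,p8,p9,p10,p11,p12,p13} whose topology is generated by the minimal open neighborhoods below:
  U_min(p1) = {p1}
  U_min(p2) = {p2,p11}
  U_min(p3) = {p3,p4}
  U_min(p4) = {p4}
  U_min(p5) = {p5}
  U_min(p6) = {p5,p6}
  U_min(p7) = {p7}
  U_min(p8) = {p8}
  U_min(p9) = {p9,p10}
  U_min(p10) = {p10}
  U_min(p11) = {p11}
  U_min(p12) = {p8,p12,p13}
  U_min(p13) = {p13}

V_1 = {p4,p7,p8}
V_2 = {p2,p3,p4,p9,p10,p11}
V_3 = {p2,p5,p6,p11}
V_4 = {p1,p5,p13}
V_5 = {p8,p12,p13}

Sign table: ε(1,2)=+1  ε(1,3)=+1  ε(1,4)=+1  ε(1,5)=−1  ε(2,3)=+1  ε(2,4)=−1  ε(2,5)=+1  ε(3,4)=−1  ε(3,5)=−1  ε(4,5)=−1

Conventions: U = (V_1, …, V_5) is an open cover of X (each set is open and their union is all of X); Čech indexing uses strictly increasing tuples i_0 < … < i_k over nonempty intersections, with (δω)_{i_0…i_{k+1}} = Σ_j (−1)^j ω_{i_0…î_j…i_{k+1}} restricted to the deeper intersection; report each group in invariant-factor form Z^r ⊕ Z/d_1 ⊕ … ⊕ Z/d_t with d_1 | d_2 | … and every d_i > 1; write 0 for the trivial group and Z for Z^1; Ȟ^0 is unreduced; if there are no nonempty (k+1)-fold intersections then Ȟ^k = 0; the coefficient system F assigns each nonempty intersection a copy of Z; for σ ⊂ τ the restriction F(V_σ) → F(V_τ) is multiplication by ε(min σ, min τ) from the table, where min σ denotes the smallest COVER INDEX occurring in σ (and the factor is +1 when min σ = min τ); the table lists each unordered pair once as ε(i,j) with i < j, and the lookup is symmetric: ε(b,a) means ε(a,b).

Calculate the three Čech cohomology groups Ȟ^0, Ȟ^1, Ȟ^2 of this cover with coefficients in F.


nerve simplices:
  V12={p4} V15={p8} V23={p2,p11} V34={p5} V45={p13}
C dims 5,5; δ0: rk 5, SNF 1^4·2
degree 0: 5−5−0 = 0 → Ȟ^0 ≅ 0
degree 1: 5−0−5 = 0 plus torsion [2] → Ȟ^1 ≅ Z/2
degree 2: 0−0−0 = 0 → Ȟ^2 ≅ 0

Ȟ^0 ≅ 0, Ȟ^1 ≅ Z/2, Ȟ^2 ≅ 0


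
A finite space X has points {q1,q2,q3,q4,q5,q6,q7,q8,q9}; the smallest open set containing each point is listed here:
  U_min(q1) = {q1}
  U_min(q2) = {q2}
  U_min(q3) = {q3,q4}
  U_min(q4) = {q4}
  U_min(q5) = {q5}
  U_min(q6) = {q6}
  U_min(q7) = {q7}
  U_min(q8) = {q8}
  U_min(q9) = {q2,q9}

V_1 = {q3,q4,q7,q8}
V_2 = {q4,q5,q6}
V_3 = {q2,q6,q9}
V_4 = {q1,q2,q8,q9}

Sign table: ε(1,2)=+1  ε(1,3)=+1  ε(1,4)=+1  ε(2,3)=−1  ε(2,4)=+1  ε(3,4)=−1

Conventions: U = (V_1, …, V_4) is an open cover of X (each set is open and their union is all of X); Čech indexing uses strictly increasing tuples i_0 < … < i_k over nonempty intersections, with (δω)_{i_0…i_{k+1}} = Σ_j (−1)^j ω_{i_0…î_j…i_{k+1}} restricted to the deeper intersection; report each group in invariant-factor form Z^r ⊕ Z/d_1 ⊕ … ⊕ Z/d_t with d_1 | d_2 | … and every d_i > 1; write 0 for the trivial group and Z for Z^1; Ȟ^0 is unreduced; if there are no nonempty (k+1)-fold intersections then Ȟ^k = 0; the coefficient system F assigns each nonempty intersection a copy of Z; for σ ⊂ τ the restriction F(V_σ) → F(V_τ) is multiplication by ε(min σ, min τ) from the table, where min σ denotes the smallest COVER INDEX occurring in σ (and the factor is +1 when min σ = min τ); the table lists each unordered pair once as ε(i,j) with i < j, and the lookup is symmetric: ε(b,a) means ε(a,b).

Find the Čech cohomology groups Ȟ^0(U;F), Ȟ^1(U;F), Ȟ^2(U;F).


nerve of the cover:
  V12={q4} V14={q8} V23={q6} V34={q2,q9}
C dims 4,4; δ0: rk 3, SNF 1^3
Ȟ^0 = (4 − 3) − 0 = 1, so Ȟ^0 ≅ Z
Ȟ^1 = (4 − 0) − 3 = 1, so Ȟ^1 ≅ Z
Ȟ^2 = (0 − 0) − 0 = 0, so Ȟ^2 ≅ 0

Ȟ^0(U;F) ≅ Z, Ȟ^1(U;F) ≅ Z, Ȟ^2(U;F) ≅ 0


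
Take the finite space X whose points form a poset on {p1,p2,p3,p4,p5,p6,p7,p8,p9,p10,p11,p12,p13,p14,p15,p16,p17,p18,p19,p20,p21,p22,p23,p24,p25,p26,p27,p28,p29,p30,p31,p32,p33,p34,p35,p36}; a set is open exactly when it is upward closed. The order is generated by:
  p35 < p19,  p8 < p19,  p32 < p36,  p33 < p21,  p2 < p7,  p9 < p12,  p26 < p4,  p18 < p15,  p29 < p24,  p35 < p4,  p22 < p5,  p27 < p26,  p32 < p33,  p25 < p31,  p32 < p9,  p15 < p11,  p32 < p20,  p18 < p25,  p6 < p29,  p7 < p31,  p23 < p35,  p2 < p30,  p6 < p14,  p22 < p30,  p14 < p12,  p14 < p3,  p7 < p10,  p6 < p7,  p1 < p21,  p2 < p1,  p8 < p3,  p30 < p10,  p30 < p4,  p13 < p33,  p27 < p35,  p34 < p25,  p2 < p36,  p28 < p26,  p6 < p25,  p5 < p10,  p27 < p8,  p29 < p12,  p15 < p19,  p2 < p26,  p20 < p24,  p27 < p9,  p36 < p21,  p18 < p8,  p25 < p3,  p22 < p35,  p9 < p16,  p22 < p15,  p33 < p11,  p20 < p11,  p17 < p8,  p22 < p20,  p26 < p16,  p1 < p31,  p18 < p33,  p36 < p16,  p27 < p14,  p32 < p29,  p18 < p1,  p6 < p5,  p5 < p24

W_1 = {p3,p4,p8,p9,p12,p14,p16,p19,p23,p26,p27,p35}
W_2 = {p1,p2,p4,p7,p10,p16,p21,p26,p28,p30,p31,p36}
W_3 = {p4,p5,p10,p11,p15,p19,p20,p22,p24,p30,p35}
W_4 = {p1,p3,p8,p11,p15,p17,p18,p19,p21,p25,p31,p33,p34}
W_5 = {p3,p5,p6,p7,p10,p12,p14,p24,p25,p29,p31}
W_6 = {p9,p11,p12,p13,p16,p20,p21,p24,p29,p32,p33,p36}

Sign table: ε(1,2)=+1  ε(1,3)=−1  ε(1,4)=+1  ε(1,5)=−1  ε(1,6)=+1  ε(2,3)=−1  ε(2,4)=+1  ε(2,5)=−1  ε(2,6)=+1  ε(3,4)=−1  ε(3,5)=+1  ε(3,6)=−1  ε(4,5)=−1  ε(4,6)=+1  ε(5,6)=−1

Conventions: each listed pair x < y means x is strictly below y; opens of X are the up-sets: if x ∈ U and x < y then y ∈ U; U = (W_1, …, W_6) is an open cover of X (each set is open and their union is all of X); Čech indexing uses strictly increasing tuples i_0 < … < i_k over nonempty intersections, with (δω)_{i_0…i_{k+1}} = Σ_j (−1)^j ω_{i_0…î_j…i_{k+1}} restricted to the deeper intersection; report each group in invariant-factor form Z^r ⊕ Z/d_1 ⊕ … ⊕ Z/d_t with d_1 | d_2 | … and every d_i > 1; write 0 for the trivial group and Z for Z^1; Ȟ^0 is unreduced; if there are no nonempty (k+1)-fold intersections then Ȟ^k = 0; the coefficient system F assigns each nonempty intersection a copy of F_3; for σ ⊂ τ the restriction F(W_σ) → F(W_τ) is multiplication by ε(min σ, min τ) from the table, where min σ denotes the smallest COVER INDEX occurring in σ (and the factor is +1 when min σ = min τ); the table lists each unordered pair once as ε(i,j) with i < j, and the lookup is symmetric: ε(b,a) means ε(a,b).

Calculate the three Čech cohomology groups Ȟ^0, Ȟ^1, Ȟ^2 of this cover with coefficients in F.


Ȟ^0(U;F) ≅ Z/3, Ȟ^1(U;F) ≅ 0 and Ȟ^2(U;F) ≅ 0

nonempty intersections:
  W12={p4,p16,p26} W13={p4,p19,p35} W14={p3,p8,p19} W15={p3,p12,p14} W16={p9,p12,p16} W23={p4,p10,p30} W24={p1,p21,p31} W25={p7,p10,p31} W26={p16,p21,p36} W34={p11,p15,p19} W35={p5,p10,p24} W36={p11,p20,p24} W45={p3,p25,p31} W46={p11,p21,p33} W56={p12,p24,p29}
  W123={p4} W126={p16} W134={p19} W145={p3} W156={p12} W235={p10} W245={p31} W246={p21} W346={p11} W356={p24}
C dims 6,15,10; δ0: rk_F3 5; δ1: rk_F3 10
Ȟ^0: (6−5)−0=1 ⇒ Z/3
Ȟ^1: (15−10)−5=0 ⇒ 0
Ȟ^2: (10−0)−10=0 ⇒ 0
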